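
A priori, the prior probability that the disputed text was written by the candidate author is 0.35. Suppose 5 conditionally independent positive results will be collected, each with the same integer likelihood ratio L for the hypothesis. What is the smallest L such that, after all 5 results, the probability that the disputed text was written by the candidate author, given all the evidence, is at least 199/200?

4

Prior odds = 0.35/0.65 = 7/13.
Target odds = 0.995/0.005 = 199.
Need L⁵ ≥ 199 ÷ (7/13) = 2587/7.
3⁵ = 243 < 2587/7 ≤ 1024 = 4⁵, so L = 4.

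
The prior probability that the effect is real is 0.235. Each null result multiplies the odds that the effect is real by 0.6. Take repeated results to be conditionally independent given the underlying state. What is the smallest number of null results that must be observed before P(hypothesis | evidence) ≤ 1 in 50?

6

Prior odds: 0.235 ÷ 0.765 = 47/153.
Likelihood ratio per null result = 0.6.
Target odds: 0.02 ÷ 0.98 = 1/49.
Require 0.6ⁿ ≤ 1/49 ÷ (47/153) = 153/2303.
0.6⁵ = 0.07776 is still above 153/2303 but 0.6⁶ = 729/15625 is at or below it, so n = 6.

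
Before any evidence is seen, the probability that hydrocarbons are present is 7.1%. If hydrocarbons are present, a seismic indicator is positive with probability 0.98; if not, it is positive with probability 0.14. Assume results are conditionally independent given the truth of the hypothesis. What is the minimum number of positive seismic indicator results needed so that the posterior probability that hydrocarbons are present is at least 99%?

4

Prior odds: 0.071 ÷ 0.929 = 71/929.
Likelihood ratio of a positive = 0.98/0.14 = 7.
Target odds: 0.99 ÷ 0.01 = 99.
Require 7ⁿ ≥ 99 ÷ (71/929) = 91971/71.
7³ = 343 falls short of 91971/71 but 7⁴ = 2401 reaches it, so n = 4.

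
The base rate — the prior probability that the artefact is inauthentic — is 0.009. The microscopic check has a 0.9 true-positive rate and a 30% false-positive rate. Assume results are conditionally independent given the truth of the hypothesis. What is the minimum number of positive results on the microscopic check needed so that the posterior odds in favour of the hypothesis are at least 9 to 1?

7

Prior odds: 0.009 ÷ 0.991 = 9/991.
Likelihood ratio of a positive result = 0.9/0.3 = 3.
Target odds = 9.
Require 3ⁿ ≥ 9 ÷ (9/991) = 991.
3⁶ = 729 falls short of 991 but 3⁷ = 2187 reaches it, so n = 7.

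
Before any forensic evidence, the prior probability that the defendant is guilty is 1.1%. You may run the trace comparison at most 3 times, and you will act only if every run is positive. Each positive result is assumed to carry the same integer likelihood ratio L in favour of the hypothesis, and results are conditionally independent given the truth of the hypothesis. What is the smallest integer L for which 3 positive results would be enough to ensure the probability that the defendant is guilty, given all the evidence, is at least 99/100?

Prior odds = 0.011/0.989 = 11/989.
Target odds = 0.99/0.01 = 99.
Need L³ ≥ 99 ÷ (11/989) = 8901.
20³ = 8000 < 8901 ≤ 9261 = 21³, so L = 21.

21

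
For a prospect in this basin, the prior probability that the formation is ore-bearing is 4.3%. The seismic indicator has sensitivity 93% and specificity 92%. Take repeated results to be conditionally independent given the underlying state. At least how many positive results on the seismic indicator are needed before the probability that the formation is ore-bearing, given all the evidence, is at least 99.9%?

5

Prior odds: 0.043 ÷ 0.957 = 43/957.
False-positive rate = 1 − 0.92 = 0.08; likelihood ratio of a positive = 0.93/0.08 = 11.625.
Target odds: 0.999 ÷ 0.001 = 999.
Require 11.625ⁿ ≥ 999 ÷ (43/957) = 956043/43.
11.625⁴ = 74805201/4096 falls short of 956043/43 but 11.625⁵ ≈212307 reaches it, so n = 5.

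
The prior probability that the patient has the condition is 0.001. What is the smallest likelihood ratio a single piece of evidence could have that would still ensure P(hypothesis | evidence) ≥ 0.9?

Prior odds = 0.001/0.999 = 1/999.
Target odds = 0.9/0.1 = 9.
Required Bayes factor = 9 ÷ (1/999) = 8991.

8991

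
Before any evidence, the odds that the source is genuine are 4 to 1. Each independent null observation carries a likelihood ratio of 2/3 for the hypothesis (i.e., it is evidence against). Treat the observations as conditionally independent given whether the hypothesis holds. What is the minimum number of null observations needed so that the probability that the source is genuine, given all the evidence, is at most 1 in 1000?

Prior odds = 4.
Likelihood ratio per null observation = 2/3.
Target posterior odds = 0.001/0.999 = 1/999.
Need 4 × (2/3)ⁿ ≤ 1/999, i.e. (2/3)ⁿ ≤ 1/3996.
(2/3)²⁰ ≈0.000300729 is still above 1/3996 but (2/3)²¹ ≈0.000200486 is at or below it, so n = 21.

21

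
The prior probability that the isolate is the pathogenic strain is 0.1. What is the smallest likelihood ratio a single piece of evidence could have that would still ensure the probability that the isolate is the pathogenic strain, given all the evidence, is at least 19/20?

Prior odds = 0.1/0.9 = 1/9.
Target odds = 0.95/0.05 = 19.
Required Bayes factor = 19 ÷ (1/9) = 171.

171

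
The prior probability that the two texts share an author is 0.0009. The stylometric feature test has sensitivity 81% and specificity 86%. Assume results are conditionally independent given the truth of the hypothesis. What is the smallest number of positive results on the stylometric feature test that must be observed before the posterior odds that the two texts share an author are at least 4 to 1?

5

Prior odds: 0.0009 ÷ 0.9991 = 9/9991.
False-positive rate = 1 − 0.86 = 0.14; likelihood ratio of a positive = 0.81/0.14 = 81/14.
Target odds = 4.
Require (81/14)ⁿ ≥ 4 ÷ (9/9991) = 39964/9.
(81/14)⁴ = 43046721/38416 falls short of 39964/9 but (81/14)⁵ ≈6483.13 reaches it, so n = 5.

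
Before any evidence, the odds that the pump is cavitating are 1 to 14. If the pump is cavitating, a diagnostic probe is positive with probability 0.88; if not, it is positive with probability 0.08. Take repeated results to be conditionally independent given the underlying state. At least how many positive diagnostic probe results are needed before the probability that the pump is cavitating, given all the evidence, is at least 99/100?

4

Prior odds = 1/14.
Likelihood ratio of a positive = 0.88/0.08 = 11.
Target odds: 0.99 ÷ 0.01 = 99.
Need (1/14) × 11ⁿ ≥ 99, i.e. 11ⁿ ≥ 1386.
11³ = 1331 falls short of 1386 but 11⁴ = 14641 reaches it, so n = 4.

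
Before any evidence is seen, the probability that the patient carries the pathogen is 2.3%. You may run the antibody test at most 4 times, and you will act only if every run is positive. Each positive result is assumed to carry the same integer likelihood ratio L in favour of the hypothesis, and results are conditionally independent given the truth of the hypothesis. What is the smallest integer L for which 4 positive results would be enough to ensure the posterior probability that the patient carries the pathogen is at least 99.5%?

Prior odds = 0.023/0.977 = 23/977.
Target odds = 0.995/0.005 = 199.
Need L⁴ ≥ 199 ÷ (23/977) = 194423/23.
9⁴ = 6561 < 194423/23 ≤ 10000 = 10⁴, so L = 10.

10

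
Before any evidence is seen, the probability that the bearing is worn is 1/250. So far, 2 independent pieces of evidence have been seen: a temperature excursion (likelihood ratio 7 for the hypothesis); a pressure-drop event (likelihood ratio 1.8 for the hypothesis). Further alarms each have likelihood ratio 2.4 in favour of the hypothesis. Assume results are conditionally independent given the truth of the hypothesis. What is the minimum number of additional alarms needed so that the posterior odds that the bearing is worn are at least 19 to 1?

7

Prior odds = 0.004/0.996 = 1/249.
Combined Bayes factor of the evidence already in hand = 7 × 1.8 = 12.6.
Odds after that evidence = (1/249) × 12.6 = 21/415.
Target odds = 19.
Need 2.4ⁿ ≥ 19 ÷ (21/415) = 7885/21.
2.4⁶ = 2985984/15625 falls short of 7885/21 but 2.4⁷ = 35831808/78125 reaches it, so n = 7.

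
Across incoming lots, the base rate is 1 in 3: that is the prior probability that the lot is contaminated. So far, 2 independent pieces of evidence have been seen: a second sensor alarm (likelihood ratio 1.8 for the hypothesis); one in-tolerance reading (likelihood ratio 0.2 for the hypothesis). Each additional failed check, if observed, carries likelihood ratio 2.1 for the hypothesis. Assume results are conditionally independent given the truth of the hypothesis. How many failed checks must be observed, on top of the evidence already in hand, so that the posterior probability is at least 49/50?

8

Prior odds = (1/3)/(2/3) = 0.5.
Combined Bayes factor of the evidence already in hand = 1.8 × 0.2 = 0.36.
Odds after that evidence = 0.5 × 0.36 = 0.18.
Target odds = 0.98/0.02 = 49.
Need 2.1ⁿ ≥ 49 ÷ 0.18 = 2450/9.
2.1⁷ ≈180.109 falls short of 2450/9 but 2.1⁸ ≈378.229 reaches it, so n = 8.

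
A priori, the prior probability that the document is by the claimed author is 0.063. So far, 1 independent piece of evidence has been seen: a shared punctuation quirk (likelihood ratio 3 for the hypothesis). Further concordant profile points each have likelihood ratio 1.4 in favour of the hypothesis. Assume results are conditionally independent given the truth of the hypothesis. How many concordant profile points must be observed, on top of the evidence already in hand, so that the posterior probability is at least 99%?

Prior odds = 0.063/0.937 = 63/937.
Bayes factor of the evidence already in hand = 3.
Odds after that evidence = (63/937) × 3 = 189/937.
Target odds = 0.99/0.01 = 99.
Need 1.4ⁿ ≥ 99 ÷ (189/937) = 10307/21.
1.4¹⁸ ≈426.879 falls short of 10307/21 but 1.4¹⁹ ≈597.63 reaches it, so n = 19.

19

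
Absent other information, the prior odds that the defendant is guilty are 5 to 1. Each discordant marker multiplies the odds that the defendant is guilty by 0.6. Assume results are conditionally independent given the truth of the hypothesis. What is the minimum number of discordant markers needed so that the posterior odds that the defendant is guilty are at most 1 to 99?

Prior odds = 5.
Likelihood ratio per discordant marker = 0.6.
Target odds = 1/99.
Require 0.6ⁿ ≤ 1/99 ÷ 5 = 1/495.
0.6¹² = 531441/244140625 is still above 1/495 but 0.6¹³ ≈0.00130607 is at or below it, so n = 13.

13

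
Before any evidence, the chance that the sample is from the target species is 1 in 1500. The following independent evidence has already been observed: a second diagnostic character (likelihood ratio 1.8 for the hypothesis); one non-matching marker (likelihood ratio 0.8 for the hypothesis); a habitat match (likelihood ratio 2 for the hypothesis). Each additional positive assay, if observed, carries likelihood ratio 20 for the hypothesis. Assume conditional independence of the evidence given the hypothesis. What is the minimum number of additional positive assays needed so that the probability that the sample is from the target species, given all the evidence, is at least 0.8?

3

Prior odds = (1/1500)/(1499/1500) = 1/1499.
Combined Bayes factor of the evidence already in hand = 1.8 × 0.8 × 2 = 2.88.
Odds after that evidence = (1/1499) × 2.88 = 72/37475.
Target odds = 0.8/0.2 = 4.
Need 20ⁿ ≥ 4 ÷ (72/37475) = 37475/18.
20² = 400 falls short of 37475/18 but 20³ = 8000 reaches it, so n = 3.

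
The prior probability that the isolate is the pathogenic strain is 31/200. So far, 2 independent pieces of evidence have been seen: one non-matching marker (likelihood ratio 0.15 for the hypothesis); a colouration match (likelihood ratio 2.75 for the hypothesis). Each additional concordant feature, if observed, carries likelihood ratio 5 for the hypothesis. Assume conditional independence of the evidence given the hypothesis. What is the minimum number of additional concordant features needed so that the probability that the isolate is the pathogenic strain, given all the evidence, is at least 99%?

5

Prior odds = 0.155/0.845 = 31/169.
Combined Bayes factor of the evidence already in hand = 0.15 × 2.75 = 0.4125.
Odds after that evidence = (31/169) × 0.4125 = 1023/13520.
Target odds = 0.99/0.01 = 99.
Need 5ⁿ ≥ 99 ÷ (1023/13520) = 40560/31.
5⁴ = 625 falls short of 40560/31 but 5⁵ = 3125 reaches it, so n = 5.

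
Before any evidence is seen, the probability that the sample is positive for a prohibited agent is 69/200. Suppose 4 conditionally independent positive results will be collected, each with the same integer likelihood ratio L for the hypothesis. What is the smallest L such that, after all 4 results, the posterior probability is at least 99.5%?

5

Prior odds = 0.345/0.655 = 69/131.
Target odds = 0.995/0.005 = 199.
Need L⁴ ≥ 199 ÷ (69/131) = 26069/69.
4⁴ = 256 < 26069/69 ≤ 625 = 5⁴, so L = 5.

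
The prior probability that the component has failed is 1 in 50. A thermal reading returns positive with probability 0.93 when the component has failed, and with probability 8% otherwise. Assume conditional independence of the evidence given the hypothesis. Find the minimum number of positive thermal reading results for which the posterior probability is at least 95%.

Prior odds = 0.02/0.98 = 1/49.
Likelihood ratio of a positive result = 0.93/0.08 = 11.625.
Target odds: 0.95 ÷ 0.05 = 19.
Need (1/49) × 11.625ⁿ ≥ 19, i.e. 11.625ⁿ ≥ 931.
11.625² = 135.140625 falls short of 931 but 11.625³ = 804357/512 reaches it, so n = 3.

3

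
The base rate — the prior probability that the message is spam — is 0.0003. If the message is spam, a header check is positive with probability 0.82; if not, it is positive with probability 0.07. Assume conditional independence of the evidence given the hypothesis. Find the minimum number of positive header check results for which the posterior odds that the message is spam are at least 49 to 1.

5

Prior odds = 0.0003/0.9997 = 3/9997.
Likelihood ratio of a positive = 0.82/0.07 = 82/7.
Target odds = 49.
Need (3/9997) × (82/7)ⁿ ≥ 49, i.e. (82/7)ⁿ ≥ 489853/3.
(82/7)⁴ = 45212176/2401 falls short of 489853/3 but (82/7)⁵ ≈220587 reaches it, so n = 5.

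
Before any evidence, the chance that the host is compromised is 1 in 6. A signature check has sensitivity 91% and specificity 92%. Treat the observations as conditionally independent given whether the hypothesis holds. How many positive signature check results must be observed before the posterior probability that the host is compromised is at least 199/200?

Prior odds = (1/6)/(5/6) = 0.2.
False-positive rate = 1 − 0.92 = 0.08; likelihood ratio of a positive = 0.91/0.08 = 11.375.
Target posterior odds = 0.995/0.005 = 199.
Require 11.375ⁿ ≥ 199 ÷ 0.2 = 995.
11.375² = 129.390625 falls short of 995 but 11.375³ = 753571/512 reaches it, so n = 3.

3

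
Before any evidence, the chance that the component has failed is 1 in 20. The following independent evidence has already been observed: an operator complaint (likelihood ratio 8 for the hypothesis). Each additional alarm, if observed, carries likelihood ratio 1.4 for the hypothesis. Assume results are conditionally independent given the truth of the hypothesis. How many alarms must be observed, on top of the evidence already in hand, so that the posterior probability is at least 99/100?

Prior odds = 0.05/0.95 = 1/19.
Bayes factor of the evidence already in hand = 8.
Odds after that evidence = (1/19) × 8 = 8/19.
Target odds = 0.99/0.01 = 99.
Need 1.4ⁿ ≥ 99 ÷ (8/19) = 235.125.
1.4¹⁶ ≈217.795 falls short of 235.125 but 1.4¹⁷ ≈304.913 reaches it, so n = 17.

17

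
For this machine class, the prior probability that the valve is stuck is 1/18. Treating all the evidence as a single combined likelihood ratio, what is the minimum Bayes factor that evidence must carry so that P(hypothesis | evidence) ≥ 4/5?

68

Prior odds = (1/18)/(17/18) = 1/17.
Target odds = 0.8/0.2 = 4.
Required Bayes factor = 4 ÷ (1/17) = 68.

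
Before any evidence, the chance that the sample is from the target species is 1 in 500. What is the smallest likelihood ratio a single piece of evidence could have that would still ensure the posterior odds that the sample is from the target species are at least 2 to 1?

Prior odds = 0.002/0.998 = 1/499.
Target odds = 2.
Required Bayes factor = 2 ÷ (1/499) = 998.

998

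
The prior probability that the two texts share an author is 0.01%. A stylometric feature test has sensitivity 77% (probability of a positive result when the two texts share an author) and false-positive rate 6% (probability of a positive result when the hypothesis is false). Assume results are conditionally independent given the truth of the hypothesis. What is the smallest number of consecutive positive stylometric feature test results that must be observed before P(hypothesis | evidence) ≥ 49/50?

Prior odds: 0.0001 ÷ 0.9999 = 1/9999.
Likelihood ratio of a positive result = 0.77/0.06 = 77/6.
Target posterior odds = 0.98/0.02 = 49.
Require (77/6)ⁿ ≥ 49 ÷ (1/9999) = 489951.
(77/6)⁵ ≈348095 falls short of 489951 but (77/6)⁶ ≈4.46721e+06 reaches it, so n = 6.

6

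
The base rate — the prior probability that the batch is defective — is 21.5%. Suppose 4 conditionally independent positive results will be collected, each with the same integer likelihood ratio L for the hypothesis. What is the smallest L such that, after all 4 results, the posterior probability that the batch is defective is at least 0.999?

8

Prior odds = 0.215/0.785 = 43/157.
Target odds = 0.999/0.001 = 999.
Need L⁴ ≥ 999 ÷ (43/157) = 156843/43.
7⁴ = 2401 < 156843/43 ≤ 4096 = 8⁴, so L = 8.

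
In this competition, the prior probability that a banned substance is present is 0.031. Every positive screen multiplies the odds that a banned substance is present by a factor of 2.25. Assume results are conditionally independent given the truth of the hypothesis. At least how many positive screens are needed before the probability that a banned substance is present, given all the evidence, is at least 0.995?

11

Prior odds = 0.031/0.969 = 31/969.
Likelihood ratio per positive screen = 2.25.
Target odds: 0.995 ÷ 0.005 = 199.
Need (31/969) × 2.25ⁿ ≥ 199, i.e. 2.25ⁿ ≥ 192831/31.
2.25¹⁰ ≈3325.26 falls short of 192831/31 but 2.25¹¹ ≈7481.83 reaches it, so n = 11.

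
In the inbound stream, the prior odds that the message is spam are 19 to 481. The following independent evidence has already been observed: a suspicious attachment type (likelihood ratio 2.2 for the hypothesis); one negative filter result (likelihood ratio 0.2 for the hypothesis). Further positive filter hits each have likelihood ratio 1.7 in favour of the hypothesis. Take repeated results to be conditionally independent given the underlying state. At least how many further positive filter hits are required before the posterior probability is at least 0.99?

Prior odds = 19/481.
Combined Bayes factor of the evidence already in hand = 2.2 × 0.2 = 0.44.
Odds after that evidence = (19/481) × 0.44 = 209/12025.
Target odds = 0.99/0.01 = 99.
Need 1.7ⁿ ≥ 99 ÷ (209/12025) = 108225/19.
1.7¹⁶ ≈4866.12 falls short of 108225/19 but 1.7¹⁷ ≈8272.4 reaches it, so n = 17.

17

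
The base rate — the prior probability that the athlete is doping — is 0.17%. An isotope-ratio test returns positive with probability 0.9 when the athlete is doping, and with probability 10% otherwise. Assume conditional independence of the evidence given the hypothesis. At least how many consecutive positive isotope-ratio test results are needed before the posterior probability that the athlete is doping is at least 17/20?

4

Prior odds = 0.0017/0.9983 = 17/9983.
Likelihood ratio of a positive result = 0.9/0.1 = 9.
Target odds: 0.85 ÷ 0.15 = 17/3.
Need (17/9983) × 9ⁿ ≥ 17/3, i.e. 9ⁿ ≥ 9983/3.
9³ = 729 falls short of 9983/3 but 9⁴ = 6561 reaches it, so n = 4.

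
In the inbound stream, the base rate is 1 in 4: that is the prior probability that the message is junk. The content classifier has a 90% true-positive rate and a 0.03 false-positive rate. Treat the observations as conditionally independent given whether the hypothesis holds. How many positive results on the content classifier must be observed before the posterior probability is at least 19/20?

2

Prior odds: 0.25 ÷ 0.75 = 1/3.
Likelihood ratio of a positive result = 0.9/0.03 = 30.
Target odds: 0.95 ÷ 0.05 = 19.
Require 30ⁿ ≥ 19 ÷ (1/3) = 57.
30¹ = 30 falls short of 57 but 30² = 900 reaches it, so n = 2.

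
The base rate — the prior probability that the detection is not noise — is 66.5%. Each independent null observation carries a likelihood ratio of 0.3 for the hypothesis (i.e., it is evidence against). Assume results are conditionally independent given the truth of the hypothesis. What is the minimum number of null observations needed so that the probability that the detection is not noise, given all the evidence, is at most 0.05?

Prior odds = 0.665/0.335 = 133/67.
Likelihood ratio per null observation = 0.3.
Target posterior odds = 0.05/0.95 = 1/19.
Need (133/67) × 0.3ⁿ ≤ 1/19, i.e. 0.3ⁿ ≤ 67/2527.
0.3³ = 0.027 is still above 67/2527 but 0.3⁴ = 0.0081 is at or below it, so n = 4.

4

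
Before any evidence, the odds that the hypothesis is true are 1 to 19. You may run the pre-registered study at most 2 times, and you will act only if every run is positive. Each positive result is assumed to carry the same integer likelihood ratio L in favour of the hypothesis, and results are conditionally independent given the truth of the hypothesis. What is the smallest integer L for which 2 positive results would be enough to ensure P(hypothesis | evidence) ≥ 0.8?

9

Prior odds = 1/19.
Target odds = 0.8/0.2 = 4.
Need L² ≥ 4 ÷ (1/19) = 76.
8² = 64 < 76 ≤ 81 = 9², so L = 9.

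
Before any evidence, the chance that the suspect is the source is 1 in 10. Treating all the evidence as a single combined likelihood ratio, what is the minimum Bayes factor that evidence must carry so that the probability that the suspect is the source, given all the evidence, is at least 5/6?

45

Prior odds = 0.1/0.9 = 1/9.
Target odds = (5/6)/(1/6) = 5.
Required Bayes factor = 5 ÷ (1/9) = 45.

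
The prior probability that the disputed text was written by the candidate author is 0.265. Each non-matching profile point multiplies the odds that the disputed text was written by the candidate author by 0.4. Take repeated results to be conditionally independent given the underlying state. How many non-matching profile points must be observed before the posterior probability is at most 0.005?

5

Prior odds = 0.265/0.735 = 53/147.
Likelihood ratio per non-matching profile point = 0.4.
Target odds: 0.005 ÷ 0.995 = 1/199.
Need (53/147) × 0.4ⁿ ≤ 1/199, i.e. 0.4ⁿ ≤ 147/10547.
0.4⁴ = 0.0256 is still above 147/10547 but 0.4⁵ = 0.01024 is at or below it, so n = 5.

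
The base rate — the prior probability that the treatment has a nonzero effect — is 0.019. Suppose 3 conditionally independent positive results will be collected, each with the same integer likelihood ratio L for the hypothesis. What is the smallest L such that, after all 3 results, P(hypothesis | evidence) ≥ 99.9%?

38

Prior odds = 0.019/0.981 = 19/981.
Target odds = 0.999/0.001 = 999.
Need L³ ≥ 999 ÷ (19/981) = 980019/19.
37³ = 50653 < 980019/19 ≤ 54872 = 38³, so L = 38.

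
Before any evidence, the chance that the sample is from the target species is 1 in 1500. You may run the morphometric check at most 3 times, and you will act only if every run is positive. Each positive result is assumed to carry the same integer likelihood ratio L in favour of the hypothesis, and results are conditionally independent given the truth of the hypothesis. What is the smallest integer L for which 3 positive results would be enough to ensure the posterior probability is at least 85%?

Prior odds = (1/1500)/(1499/1500) = 1/1499.
Target odds = 0.85/0.15 = 17/3.
Need L³ ≥ 17/3 ÷ (1/1499) = 25483/3.
20³ = 8000 < 25483/3 ≤ 9261 = 21³, so L = 21.

21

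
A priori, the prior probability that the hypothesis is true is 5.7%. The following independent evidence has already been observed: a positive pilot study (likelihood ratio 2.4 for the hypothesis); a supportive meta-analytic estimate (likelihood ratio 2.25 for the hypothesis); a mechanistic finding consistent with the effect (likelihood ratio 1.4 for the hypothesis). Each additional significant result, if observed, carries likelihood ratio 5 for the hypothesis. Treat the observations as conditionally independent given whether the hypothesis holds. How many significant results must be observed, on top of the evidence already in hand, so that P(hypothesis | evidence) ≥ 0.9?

Prior odds = 0.057/0.943 = 57/943.
Combined Bayes factor of the evidence already in hand = 2.4 × 2.25 × 1.4 = 7.56.
Odds after that evidence = (57/943) × 7.56 = 10773/23575.
Target odds = 0.9/0.1 = 9.
Need 5ⁿ ≥ 9 ÷ (10773/23575) = 23575/1197.
5¹ = 5 falls short of 23575/1197 but 5² = 25 reaches it, so n = 2.

2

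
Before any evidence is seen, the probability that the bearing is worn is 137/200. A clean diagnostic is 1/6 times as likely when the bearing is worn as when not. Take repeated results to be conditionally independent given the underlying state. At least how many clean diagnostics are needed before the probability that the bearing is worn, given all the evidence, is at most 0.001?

5

Prior odds = 0.685/0.315 = 137/63.
Likelihood ratio per clean diagnostic = 1/6.
Target posterior odds = 0.001/0.999 = 1/999.
Require (1/6)ⁿ ≤ 1/999 ÷ (137/63) = 7/15207.
(1/6)⁴ = 1/1296 is still above 7/15207 but (1/6)⁵ = 1/7776 is at or below it, so n = 5.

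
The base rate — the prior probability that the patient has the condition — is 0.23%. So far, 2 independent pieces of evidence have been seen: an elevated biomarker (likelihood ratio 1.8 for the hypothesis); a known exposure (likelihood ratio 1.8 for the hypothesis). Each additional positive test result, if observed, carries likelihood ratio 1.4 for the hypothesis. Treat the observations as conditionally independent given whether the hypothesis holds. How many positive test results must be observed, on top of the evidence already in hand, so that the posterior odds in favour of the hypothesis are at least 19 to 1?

Prior odds = 0.0023/0.9977 = 23/9977.
Combined Bayes factor of the evidence already in hand = 1.8 × 1.8 = 3.24.
Odds after that evidence = (23/9977) × 3.24 = 1863/249425.
Target odds = 19.
Need 1.4ⁿ ≥ 19 ÷ (1863/249425) = 4739075/1863.
1.4²³ ≈2295.86 falls short of 4739075/1863 but 1.4²⁴ ≈3214.2 reaches it, so n = 24.

24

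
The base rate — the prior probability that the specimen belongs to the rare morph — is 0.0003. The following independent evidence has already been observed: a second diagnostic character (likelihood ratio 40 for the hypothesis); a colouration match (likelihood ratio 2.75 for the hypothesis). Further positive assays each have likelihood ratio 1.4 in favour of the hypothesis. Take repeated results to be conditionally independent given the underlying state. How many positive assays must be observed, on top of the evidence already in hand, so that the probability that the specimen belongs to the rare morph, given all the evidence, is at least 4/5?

Prior odds = 0.0003/0.9997 = 3/9997.
Combined Bayes factor of the evidence already in hand = 40 × 2.75 = 110.
Odds after that evidence = (3/9997) × 110 = 330/9997.
Target odds = 0.8/0.2 = 4.
Need 1.4ⁿ ≥ 4 ÷ (330/9997) = 19994/165.
1.4¹⁴ ≈111.12 falls short of 19994/165 but 1.4¹⁵ ≈155.568 reaches it, so n = 15.

15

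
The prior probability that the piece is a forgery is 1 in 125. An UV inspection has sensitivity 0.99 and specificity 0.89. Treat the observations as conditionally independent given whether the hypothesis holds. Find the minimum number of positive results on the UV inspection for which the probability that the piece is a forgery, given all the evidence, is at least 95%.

4

Prior odds = 0.008/0.992 = 1/124.
False-positive rate = 1 − 0.89 = 0.11; likelihood ratio of a positive = 0.99/0.11 = 9.
Target odds: 0.95 ÷ 0.05 = 19.
Need (1/124) × 9ⁿ ≥ 19, i.e. 9ⁿ ≥ 2356.
9³ = 729 falls short of 2356 but 9⁴ = 6561 reaches it, so n = 4.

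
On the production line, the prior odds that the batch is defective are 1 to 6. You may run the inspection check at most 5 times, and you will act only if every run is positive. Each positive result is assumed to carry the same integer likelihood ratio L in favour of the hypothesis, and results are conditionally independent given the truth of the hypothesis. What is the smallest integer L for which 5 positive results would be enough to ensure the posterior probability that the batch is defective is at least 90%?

3

Prior odds = 1/6.
Target odds = 0.9/0.1 = 9.
Need L⁵ ≥ 9 ÷ (1/6) = 54.
2⁵ = 32 < 54 ≤ 243 = 3⁵, so L = 3.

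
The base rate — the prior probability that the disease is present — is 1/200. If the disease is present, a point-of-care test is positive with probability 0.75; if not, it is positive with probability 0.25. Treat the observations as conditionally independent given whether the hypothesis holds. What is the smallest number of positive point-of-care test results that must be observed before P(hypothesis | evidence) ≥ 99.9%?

Prior odds: 0.005 ÷ 0.995 = 1/199.
Likelihood ratio of a positive = 0.75/0.25 = 3.
Target posterior odds = 0.999/0.001 = 999.
Require 3ⁿ ≥ 999 ÷ (1/199) = 198801.
3¹¹ = 177147 falls short of 198801 but 3¹² = 531441 reaches it, so n = 12.

12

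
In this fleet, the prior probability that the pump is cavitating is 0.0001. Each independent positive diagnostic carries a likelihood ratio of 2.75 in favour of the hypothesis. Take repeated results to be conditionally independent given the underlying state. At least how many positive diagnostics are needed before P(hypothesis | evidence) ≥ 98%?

Prior odds: 0.0001 ÷ 0.9999 = 1/9999.
Likelihood ratio per positive diagnostic = 2.75.
Target odds: 0.98 ÷ 0.02 = 49.
Need (1/9999) × 2.75ⁿ ≥ 49, i.e. 2.75ⁿ ≥ 489951.
2.75¹² ≈187065 falls short of 489951 but 2.75¹³ ≈514428 reaches it, so n = 13.

13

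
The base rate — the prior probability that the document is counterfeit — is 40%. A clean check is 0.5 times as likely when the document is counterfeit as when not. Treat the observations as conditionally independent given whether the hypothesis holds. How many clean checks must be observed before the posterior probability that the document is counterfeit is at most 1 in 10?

3

Prior odds: 0.4 ÷ 0.6 = 2/3.
Likelihood ratio per clean check = 0.5.
Target posterior odds = 0.1/0.9 = 1/9.
Need (2/3) × 0.5ⁿ ≤ 1/9, i.e. 0.5ⁿ ≤ 1/6.
0.5² = 0.25 is still above 1/6 but 0.5³ = 0.125 is at or below it, so n = 3.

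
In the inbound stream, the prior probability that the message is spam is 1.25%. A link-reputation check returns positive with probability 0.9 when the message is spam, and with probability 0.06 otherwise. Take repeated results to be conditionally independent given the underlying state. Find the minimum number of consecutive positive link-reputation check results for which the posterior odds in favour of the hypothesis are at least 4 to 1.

3

Prior odds: 0.0125 ÷ 0.9875 = 1/79.
Likelihood ratio of a positive result = 0.9/0.06 = 15.
Target odds = 4.
Need (1/79) × 15ⁿ ≥ 4, i.e. 15ⁿ ≥ 316.
15² = 225 falls short of 316 but 15³ = 3375 reaches it, so n = 3.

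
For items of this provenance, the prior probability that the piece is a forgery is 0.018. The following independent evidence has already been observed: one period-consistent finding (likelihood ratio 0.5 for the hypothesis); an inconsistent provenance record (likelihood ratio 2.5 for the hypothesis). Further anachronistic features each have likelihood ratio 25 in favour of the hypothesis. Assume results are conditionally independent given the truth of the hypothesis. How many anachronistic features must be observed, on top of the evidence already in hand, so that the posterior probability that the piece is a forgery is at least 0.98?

3

Prior odds = 0.018/0.982 = 9/491.
Combined Bayes factor of the evidence already in hand = 0.5 × 2.5 = 1.25.
Odds after that evidence = (9/491) × 1.25 = 45/1964.
Target odds = 0.98/0.02 = 49.
Need 25ⁿ ≥ 49 ÷ (45/1964) = 96236/45.
25² = 625 falls short of 96236/45 but 25³ = 15625 reaches it, so n = 3.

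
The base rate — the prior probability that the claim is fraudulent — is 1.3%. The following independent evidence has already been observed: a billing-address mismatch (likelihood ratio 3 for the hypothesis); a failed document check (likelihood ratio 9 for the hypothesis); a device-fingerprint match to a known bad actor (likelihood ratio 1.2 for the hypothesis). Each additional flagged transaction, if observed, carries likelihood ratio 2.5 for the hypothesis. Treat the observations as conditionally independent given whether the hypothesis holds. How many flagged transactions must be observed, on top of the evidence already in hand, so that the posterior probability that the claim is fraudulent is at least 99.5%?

7

Prior odds = 0.013/0.987 = 13/987.
Combined Bayes factor of the evidence already in hand = 3 × 9 × 1.2 = 32.4.
Odds after that evidence = (13/987) × 32.4 = 702/1645.
Target odds = 0.995/0.005 = 199.
Need 2.5ⁿ ≥ 199 ÷ (702/1645) = 327355/702.
2.5⁶ = 244.140625 falls short of 327355/702 but 2.5⁷ = 610.3515625 reaches it, so n = 7.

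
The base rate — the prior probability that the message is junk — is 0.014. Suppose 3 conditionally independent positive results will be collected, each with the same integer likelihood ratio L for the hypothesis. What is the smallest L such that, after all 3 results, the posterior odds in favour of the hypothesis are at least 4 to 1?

7

Prior odds = 0.014/0.986 = 7/493.
Target odds = 4.
Need L³ ≥ 4 ÷ (7/493) = 1972/7.
6³ = 216 < 1972/7 ≤ 343 = 7³, so L = 7.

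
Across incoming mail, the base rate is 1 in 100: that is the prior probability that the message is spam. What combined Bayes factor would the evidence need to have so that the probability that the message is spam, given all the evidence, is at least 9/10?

891

Prior odds = 0.01/0.99 = 1/99.
Target odds = 0.9/0.1 = 9.
Required Bayes factor = 9 ÷ (1/99) = 891.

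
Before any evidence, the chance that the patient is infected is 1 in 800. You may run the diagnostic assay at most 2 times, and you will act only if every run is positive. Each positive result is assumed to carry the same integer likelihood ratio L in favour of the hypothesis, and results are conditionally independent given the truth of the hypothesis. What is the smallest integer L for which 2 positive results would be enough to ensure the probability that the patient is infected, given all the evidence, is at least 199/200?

399

Prior odds = 0.00125/0.99875 = 1/799.
Target odds = 0.995/0.005 = 199.
Need L² ≥ 199 ÷ (1/799) = 159001.
398² = 158404 < 159001 ≤ 159201 = 399², so L = 399.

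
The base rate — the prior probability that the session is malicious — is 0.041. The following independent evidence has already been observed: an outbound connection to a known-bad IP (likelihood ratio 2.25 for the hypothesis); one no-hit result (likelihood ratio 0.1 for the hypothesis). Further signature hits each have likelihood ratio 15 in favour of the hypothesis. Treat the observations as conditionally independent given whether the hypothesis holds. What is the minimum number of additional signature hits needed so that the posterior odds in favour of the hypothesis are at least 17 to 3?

3

Prior odds = 0.041/0.959 = 41/959.
Combined Bayes factor of the evidence already in hand = 2.25 × 0.1 = 0.225.
Odds after that evidence = (41/959) × 0.225 = 369/38360.
Target odds = 17/3.
Need 15ⁿ ≥ 17/3 ÷ (369/38360) = 652120/1107.
15² = 225 falls short of 652120/1107 but 15³ = 3375 reaches it, so n = 3.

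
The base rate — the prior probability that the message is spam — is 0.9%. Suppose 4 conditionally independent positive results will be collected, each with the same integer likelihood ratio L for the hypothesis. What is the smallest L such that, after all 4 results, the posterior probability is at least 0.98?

9

Prior odds = 0.009/0.991 = 9/991.
Target odds = 0.98/0.02 = 49.
Need L⁴ ≥ 49 ÷ (9/991) = 48559/9.
8⁴ = 4096 < 48559/9 ≤ 6561 = 9⁴, so L = 9.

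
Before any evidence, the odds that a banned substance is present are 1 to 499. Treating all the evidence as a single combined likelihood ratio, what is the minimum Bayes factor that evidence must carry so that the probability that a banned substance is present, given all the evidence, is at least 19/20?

9481

Prior odds = 1/499.
Target odds = 0.95/0.05 = 19.
Required Bayes factor = 19 ÷ (1/499) = 9481.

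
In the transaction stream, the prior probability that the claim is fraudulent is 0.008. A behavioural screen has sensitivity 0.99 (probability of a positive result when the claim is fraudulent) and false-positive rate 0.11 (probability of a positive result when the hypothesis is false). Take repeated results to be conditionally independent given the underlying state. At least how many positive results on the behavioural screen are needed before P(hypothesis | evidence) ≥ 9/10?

4

Prior odds: 0.008 ÷ 0.992 = 1/124.
Likelihood ratio of a positive result = 0.99/0.11 = 9.
Target odds: 0.9 ÷ 0.1 = 9.
Require 9ⁿ ≥ 9 ÷ (1/124) = 1116.
9³ = 729 falls short of 1116 but 9⁴ = 6561 reaches it, so n = 4.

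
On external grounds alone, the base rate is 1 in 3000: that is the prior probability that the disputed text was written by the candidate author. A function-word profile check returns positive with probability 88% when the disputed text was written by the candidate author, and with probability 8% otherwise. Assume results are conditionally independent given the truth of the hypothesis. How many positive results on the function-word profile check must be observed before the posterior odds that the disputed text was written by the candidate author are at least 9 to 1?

5

Prior odds = (1/3000)/(2999/3000) = 1/2999.
Likelihood ratio of a positive result = 0.88/0.08 = 11.
Target odds = 9.
Require 11ⁿ ≥ 9 ÷ (1/2999) = 26991.
11⁴ = 14641 falls short of 26991 but 11⁵ = 161051 reaches it, so n = 5.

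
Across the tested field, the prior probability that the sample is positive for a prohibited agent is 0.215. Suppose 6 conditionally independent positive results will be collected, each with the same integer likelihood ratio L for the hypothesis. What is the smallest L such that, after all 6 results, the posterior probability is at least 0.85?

Prior odds = 0.215/0.785 = 43/157.
Target odds = 0.85/0.15 = 17/3.
Need L⁶ ≥ 17/3 ÷ (43/157) = 2669/129.
1⁶ = 1 < 2669/129 ≤ 64 = 2⁶, so L = 2.

2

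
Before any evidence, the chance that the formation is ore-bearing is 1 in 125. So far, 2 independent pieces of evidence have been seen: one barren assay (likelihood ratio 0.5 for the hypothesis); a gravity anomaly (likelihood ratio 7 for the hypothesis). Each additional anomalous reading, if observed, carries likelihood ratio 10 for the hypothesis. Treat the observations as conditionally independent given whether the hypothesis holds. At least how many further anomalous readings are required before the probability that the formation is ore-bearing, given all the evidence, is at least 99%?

4

Prior odds = 0.008/0.992 = 1/124.
Combined Bayes factor of the evidence already in hand = 0.5 × 7 = 3.5.
Odds after that evidence = (1/124) × 3.5 = 7/248.
Target odds = 0.99/0.01 = 99.
Need 10ⁿ ≥ 99 ÷ (7/248) = 24552/7.
10³ = 1000 falls short of 24552/7 but 10⁴ = 10000 reaches it, so n = 4.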